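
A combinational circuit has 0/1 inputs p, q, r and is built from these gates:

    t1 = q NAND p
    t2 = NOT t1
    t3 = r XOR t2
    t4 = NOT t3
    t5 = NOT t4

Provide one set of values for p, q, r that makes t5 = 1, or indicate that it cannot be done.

p=1 q=1 r=0

t5 = NOT t4 must be 1, so t4 = 0.
Check with p=1 q=1 r=0:
t1 = q NAND p = 1 NAND 1 = 0
t2 = NOT t1 = NOT 0 = 1
t3 = r XOR t2 = 0 XOR 1 = 1
t4 = NOT t3 = NOT 1 = 0
t5 = NOT t4 = NOT 0 = 1
So t5 = 1 as required.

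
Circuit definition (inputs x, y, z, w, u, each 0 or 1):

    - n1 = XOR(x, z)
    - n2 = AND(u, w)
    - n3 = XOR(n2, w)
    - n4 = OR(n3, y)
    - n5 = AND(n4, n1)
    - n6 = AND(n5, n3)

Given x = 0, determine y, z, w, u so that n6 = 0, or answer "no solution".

y=1, z=1, w=1, u=1

Check with x = 0 and y=1, z=1, w=1, u=1:
n1 = XOR(x, z) = XOR(0, 1) = 1
n2 = AND(u, w) = AND(1, 1) = 1
n3 = XOR(n2, w) = XOR(1, 1) = 0
n4 = OR(n3, y) = OR(0, 1) = 1
n5 = AND(n4, n1) = AND(1, 1) = 1
n6 = AND(n5, n3) = AND(1, 0) = 0
So n6 = 0.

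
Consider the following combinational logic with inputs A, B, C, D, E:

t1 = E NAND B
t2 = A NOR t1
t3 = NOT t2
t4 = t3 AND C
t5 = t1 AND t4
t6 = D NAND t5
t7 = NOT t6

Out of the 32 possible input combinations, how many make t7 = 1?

6

t7 = NOT t6 must be 1, so t6 = 0.
Satisfying assignments:
  A=0, B=0, C=1, D=1, E=0
  A=0, B=0, C=1, D=1, E=1
  A=0, B=1, C=1, D=1, E=0
  A=1, B=0, C=1, D=1, E=0
  A=1, B=0, C=1, D=1, E=1
  A=1, B=1, C=1, D=1, E=0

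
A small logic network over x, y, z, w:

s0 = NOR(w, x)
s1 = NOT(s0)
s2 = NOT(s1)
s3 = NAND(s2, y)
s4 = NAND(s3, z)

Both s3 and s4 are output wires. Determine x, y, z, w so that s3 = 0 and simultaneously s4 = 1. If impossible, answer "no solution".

Check with x=0, y=1, z=1, w=0:
s0 = NOR(w, x) = NOR(0, 0) = 1
s1 = NOT(s0) = NOT 1 = 0
s2 = NOT(s1) = NOT 0 = 1
s3 = NAND(s2, y) = NAND(1, 1) = 0
s4 = NAND(s3, z) = NAND(0, 1) = 1
So s3 = 0 and s4 = 1.

x=0, y=1, z=1, w=0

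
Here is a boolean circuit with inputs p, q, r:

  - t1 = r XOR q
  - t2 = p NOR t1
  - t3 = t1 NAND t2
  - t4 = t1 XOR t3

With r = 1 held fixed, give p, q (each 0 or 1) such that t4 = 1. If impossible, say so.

p=0, q=1

Check with r = 1 and p=0, q=1:
t1 = r XOR q = 1 XOR 1 = 0
t2 = p NOR t1 = 0 NOR 0 = 1
t3 = t1 NAND t2 = 0 NAND 1 = 1
t4 = t1 XOR t3 = 0 XOR 1 = 1
So t4 = 1.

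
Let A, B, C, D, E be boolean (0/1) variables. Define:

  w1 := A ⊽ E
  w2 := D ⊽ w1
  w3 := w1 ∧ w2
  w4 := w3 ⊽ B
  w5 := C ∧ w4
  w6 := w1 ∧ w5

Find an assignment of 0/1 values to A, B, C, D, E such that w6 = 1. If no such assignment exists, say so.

Check with A=0, B=0, C=1, D=1, E=0:
w1 = A ⊽ E = 0 ⊽ 0 = 1
w2 = D ⊽ w1 = 1 ⊽ 1 = 0
w3 = w1 ∧ w2 = 1 ∧ 0 = 0
w4 = w3 ⊽ B = 0 ⊽ 0 = 1
w5 = C ∧ w4 = 1 ∧ 1 = 1
w6 = w1 ∧ w5 = 1 ∧ 1 = 1
So w6 = 1 as required.

A=0, B=0, C=1, D=1, E=0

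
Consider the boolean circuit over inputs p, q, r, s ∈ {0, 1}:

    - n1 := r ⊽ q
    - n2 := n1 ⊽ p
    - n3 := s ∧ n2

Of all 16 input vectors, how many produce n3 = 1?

n3 = s ∧ n2 must be 1, so both s = 1 and n2 = 1.
n2 = n1 ⊽ p must be 1, so both n1 = 0 and p = 0.
Satisfying assignments:
  p=0, q=0, r=1, s=1
  p=0, q=1, r=0, s=1
  p=0, q=1, r=1, s=1

3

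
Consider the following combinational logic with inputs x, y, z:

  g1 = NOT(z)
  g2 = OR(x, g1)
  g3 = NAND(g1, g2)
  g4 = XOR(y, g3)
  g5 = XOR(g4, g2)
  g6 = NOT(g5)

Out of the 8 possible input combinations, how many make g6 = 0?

4

g6 = NOT(g5) must be 0, so g5 = 1.
g5 = XOR(g4, g2) must be 1, so g4 and g2 differ.
Satisfying assignments:
  x=0, y=0, z=0
  x=0, y=0, z=1
  x=1, y=0, z=0
  x=1, y=1, z=1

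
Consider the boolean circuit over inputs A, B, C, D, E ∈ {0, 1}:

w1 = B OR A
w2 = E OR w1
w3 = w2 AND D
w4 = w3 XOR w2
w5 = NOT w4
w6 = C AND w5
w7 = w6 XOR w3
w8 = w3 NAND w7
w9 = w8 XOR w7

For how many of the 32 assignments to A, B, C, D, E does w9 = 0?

2

w9 = w8 XOR w7 must be 0, so w8 and w7 are equal.
Satisfying assignments:
  A=0, B=0, C=1, D=0, E=0
  A=0, B=0, C=1, D=1, E=0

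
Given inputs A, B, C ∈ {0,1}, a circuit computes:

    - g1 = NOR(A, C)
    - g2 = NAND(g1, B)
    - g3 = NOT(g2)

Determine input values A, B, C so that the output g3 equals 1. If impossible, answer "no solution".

A=0 B=1 C=0

Check with A=0 B=1 C=0:
g1 = NOR(A, C) = NOR(0, 0) = 1
g2 = NAND(g1, B) = NAND(1, 1) = 0
g3 = NOT(g2) = NOT 0 = 1
So g3 = 1 as required.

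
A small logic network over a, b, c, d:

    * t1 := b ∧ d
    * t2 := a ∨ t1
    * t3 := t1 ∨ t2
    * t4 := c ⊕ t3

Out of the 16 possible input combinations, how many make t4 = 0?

8

t4 = c ⊕ t3 must be 0, so c and t3 are equal.
Enumerating the 16 input combinations, 8 give t4 = 0 and 8 give t4 = 1.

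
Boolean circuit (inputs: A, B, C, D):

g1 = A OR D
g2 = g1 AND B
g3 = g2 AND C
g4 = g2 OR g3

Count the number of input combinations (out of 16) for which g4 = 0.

g4 = g2 OR g3 must be 0, so both g2 = 0 and g3 = 0.
g2 = g1 AND B must be 0, so at least one of g1, B is 0.
g3 = g2 AND C must be 0, so at least one of g2, C is 0.
Enumerating the 16 input combinations, 10 give g4 = 0 and 6 give g4 = 1.

10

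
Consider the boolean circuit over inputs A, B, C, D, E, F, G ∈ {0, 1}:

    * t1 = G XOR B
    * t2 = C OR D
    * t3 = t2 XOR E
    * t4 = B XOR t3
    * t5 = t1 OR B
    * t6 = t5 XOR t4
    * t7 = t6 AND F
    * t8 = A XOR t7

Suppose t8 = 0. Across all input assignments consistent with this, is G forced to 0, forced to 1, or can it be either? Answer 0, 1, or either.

either

Both values of G occur among assignments with t8 = 0:
  G=0: A=0, B=0, C=0, D=0, E=0, F=0, G=0
  G=1: A=0, B=0, C=0, D=0, E=0, F=0, G=1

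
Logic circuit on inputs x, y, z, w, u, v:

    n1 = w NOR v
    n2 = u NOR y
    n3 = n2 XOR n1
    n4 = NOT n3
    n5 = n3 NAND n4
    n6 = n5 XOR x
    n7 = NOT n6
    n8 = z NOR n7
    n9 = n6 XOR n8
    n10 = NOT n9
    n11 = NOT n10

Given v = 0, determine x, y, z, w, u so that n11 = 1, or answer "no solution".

x=0, y=0, z=1, w=0, u=1

Check with v = 0 and x=0, y=0, z=1, w=0, u=1:
n1 = w NOR v = 0 NOR 0 = 1
n2 = u NOR y = 1 NOR 0 = 0
n3 = n2 XOR n1 = 0 XOR 1 = 1
n4 = NOT n3 = NOT 1 = 0
n5 = n3 NAND n4 = 1 NAND 0 = 1
n6 = n5 XOR x = 1 XOR 0 = 1
n7 = NOT n6 = NOT 1 = 0
n8 = z NOR n7 = 1 NOR 0 = 0
n9 = n6 XOR n8 = 1 XOR 0 = 1
n10 = NOT n9 = NOT 1 = 0
n11 = NOT n10 = NOT 0 = 1
So n11 = 1.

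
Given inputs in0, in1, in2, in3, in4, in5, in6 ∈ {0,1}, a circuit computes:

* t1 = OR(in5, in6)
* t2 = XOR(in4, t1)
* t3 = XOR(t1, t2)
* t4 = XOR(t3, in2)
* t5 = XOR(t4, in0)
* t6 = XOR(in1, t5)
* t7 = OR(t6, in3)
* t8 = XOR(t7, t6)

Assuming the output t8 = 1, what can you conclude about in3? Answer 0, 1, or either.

t8 = XOR(t7, t6) must be 1, so t7 and t6 differ.
Every assignment with t8 = 1 has in3 = 1; there are 32 such assignment(s).

1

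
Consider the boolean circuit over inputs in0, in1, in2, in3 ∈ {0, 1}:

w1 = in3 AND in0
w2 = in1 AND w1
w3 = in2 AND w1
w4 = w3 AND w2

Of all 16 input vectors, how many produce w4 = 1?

1

w4 = w3 AND w2 must be 1, so both w3 = 1 and w2 = 1.
w3 = in2 AND w1 must be 1, so both in2 = 1 and w1 = 1.
w2 = in1 AND w1 must be 1, so both in1 = 1 and w1 = 1.
Enumerating the 16 input combinations, 1 give w4 = 1 and 15 give w4 = 0.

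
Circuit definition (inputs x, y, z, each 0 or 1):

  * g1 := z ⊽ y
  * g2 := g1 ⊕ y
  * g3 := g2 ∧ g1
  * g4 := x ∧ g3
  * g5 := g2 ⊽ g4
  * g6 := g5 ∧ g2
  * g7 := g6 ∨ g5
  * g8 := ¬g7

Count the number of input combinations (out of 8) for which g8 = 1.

6

g8 = ¬g7 must be 1, so g7 = 0.
Satisfying assignments:
  x=0, y=0, z=0
  x=0, y=1, z=0
  x=0, y=1, z=1
  x=1, y=0, z=0
  x=1, y=1, z=0
  x=1, y=1, z=1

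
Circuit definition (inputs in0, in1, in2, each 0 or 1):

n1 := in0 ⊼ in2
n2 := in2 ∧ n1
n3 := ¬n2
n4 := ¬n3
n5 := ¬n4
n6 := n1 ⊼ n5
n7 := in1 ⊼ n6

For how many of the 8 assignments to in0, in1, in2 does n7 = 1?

6

n7 = in1 ⊼ n6 must be 1, so at least one of in1, n6 is 0.
Satisfying assignments:
  in0=0, in1=0, in2=0
  in0=0, in1=0, in2=1
  in0=0, in1=1, in2=0
  in0=1, in1=0, in2=0
  in0=1, in1=0, in2=1
  in0=1, in1=1, in2=0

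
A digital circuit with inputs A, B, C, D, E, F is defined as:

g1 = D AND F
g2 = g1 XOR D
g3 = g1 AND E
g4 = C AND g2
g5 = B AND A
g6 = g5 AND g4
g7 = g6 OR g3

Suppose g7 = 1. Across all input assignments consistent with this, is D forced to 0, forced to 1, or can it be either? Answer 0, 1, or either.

1

g7 = g6 OR g3 must be 1, so at least one of g6, g3 is 1.
Every assignment with g7 = 1 has D = 1; there are 10 such assignment(s).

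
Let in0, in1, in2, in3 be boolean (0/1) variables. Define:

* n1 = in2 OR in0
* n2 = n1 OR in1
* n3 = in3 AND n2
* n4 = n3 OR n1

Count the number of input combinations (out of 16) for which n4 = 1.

13

n4 = n3 OR n1 must be 1, so at least one of n3, n1 is 1.
Enumerating the 16 input combinations, 13 give n4 = 1 and 3 give n4 = 0.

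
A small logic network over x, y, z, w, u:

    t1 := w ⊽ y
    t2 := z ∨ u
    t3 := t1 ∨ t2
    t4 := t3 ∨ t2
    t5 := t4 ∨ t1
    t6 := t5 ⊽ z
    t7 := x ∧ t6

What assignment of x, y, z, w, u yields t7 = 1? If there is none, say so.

Check with x=1, y=0, z=0, w=1, u=0:
t1 = w ⊽ y = 1 ⊽ 0 = 0
t2 = z ∨ u = 0 ∨ 0 = 0
t3 = t1 ∨ t2 = 0 ∨ 0 = 0
t4 = t3 ∨ t2 = 0 ∨ 0 = 0
t5 = t4 ∨ t1 = 0 ∨ 0 = 0
t6 = t5 ⊽ z = 0 ⊽ 0 = 1
t7 = x ∧ t6 = 1 ∧ 1 = 1
So t7 = 1 as required.

x=1, y=0, z=0, w=1, u=0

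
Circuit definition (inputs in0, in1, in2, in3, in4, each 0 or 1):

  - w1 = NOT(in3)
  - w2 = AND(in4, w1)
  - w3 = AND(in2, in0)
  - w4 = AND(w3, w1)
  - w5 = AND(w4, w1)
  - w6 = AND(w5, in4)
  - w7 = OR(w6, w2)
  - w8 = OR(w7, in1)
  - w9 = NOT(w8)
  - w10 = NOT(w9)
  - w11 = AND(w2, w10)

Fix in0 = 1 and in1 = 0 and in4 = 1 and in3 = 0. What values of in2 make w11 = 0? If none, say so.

no solution exists

With in0 = 1 and in1 = 0 and in4 = 1 and in3 = 0 fixed, none of the 2 settings of in2 give w11 = 0.
For example, with in2=0:
w1 = NOT(in3) = NOT 0 = 1
w2 = AND(in4, w1) = AND(1, 1) = 1
w3 = AND(in2, in0) = AND(0, 1) = 0
w4 = AND(w3, w1) = AND(0, 1) = 0
w5 = AND(w4, w1) = AND(0, 1) = 0
w6 = AND(w5, in4) = AND(0, 1) = 0
w7 = OR(w6, w2) = OR(0, 1) = 1
w8 = OR(w7, in1) = OR(1, 0) = 1
w9 = NOT(w8) = NOT 1 = 0
w10 = NOT(w9) = NOT 0 = 1
w11 = AND(w2, w10) = AND(1, 1) = 1
giving w11 = 1 ≠ 0.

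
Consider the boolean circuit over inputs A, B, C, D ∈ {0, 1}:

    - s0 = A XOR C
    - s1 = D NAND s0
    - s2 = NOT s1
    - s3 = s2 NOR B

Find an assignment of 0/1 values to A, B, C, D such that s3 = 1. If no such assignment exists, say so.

A=0, B=0, C=0, D=0

Check with A=0, B=0, C=0, D=0:
s0 = A XOR C = 0 XOR 0 = 0
s1 = D NAND s0 = 0 NAND 0 = 1
s2 = NOT s1 = NOT 1 = 0
s3 = s2 NOR B = 0 NOR 0 = 1
So s3 = 1 as required.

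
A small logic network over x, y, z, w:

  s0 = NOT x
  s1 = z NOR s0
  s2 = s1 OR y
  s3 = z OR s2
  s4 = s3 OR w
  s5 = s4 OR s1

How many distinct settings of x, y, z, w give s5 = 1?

s5 = s4 OR s1 must be 1, so at least one of s4, s1 is 1.
Enumerating the 16 input combinations, 15 give s5 = 1 and 1 give s5 = 0.

15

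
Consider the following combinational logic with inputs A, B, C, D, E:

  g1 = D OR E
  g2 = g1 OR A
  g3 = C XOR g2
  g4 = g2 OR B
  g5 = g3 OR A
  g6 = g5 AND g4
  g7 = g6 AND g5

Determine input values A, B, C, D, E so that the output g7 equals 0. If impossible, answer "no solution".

A=0, B=0, C=1, D=1, E=0

Check with A=0, B=0, C=1, D=1, E=0:
g1 = D OR E = 1 OR 0 = 1
g2 = g1 OR A = 1 OR 0 = 1
g3 = C XOR g2 = 1 XOR 1 = 0
g4 = g2 OR B = 1 OR 0 = 1
g5 = g3 OR A = 0 OR 0 = 0
g6 = g5 AND g4 = 0 AND 1 = 0
g7 = g6 AND g5 = 0 AND 0 = 0
So g7 = 0 as required.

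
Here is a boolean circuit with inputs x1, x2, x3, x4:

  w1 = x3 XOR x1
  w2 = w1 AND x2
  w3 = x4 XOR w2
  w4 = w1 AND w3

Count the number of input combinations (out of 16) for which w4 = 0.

w4 = w1 AND w3 must be 0, so at least one of w1, w3 is 0.
Enumerating the 16 input combinations, 12 give w4 = 0 and 4 give w4 = 1.

12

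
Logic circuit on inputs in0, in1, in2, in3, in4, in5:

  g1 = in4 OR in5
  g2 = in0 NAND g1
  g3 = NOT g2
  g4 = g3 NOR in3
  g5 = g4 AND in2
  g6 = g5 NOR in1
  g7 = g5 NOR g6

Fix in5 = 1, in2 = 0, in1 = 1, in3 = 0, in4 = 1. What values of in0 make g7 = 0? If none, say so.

With in5 = 1, in2 = 0, in1 = 1, in3 = 0, in4 = 1 fixed, none of the 2 settings of in0 give g7 = 0.
For example, with in0=0:
g1 = in4 OR in5 = 1 OR 1 = 1
g2 = in0 NAND g1 = 0 NAND 1 = 1
g3 = NOT g2 = NOT 1 = 0
g4 = g3 NOR in3 = 0 NOR 0 = 1
g5 = g4 AND in2 = 1 AND 0 = 0
g6 = g5 NOR in1 = 0 NOR 1 = 0
g7 = g5 NOR g6 = 0 NOR 0 = 1
giving g7 = 1 ≠ 0.

no solution exists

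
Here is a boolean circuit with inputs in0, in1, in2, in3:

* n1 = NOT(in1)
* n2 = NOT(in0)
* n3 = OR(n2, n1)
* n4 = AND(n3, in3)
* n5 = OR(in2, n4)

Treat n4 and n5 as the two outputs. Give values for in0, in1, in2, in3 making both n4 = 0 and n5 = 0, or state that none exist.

in0=1, in1=1, in2=0, in3=1

Check with in0=1, in1=1, in2=0, in3=1:
n1 = NOT(in1) = NOT 1 = 0
n2 = NOT(in0) = NOT 1 = 0
n3 = OR(n2, n1) = OR(0, 0) = 0
n4 = AND(n3, in3) = AND(0, 1) = 0
n5 = OR(in2, n4) = OR(0, 0) = 0
So n4 = 0 and n5 = 0.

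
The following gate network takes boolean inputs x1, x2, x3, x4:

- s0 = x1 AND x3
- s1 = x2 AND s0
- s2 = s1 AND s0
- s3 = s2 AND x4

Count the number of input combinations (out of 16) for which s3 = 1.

1

s3 = s2 AND x4 must be 1, so both s2 = 1 and x4 = 1.
Enumerating the 16 input combinations, 1 give s3 = 1 and 15 give s3 = 0.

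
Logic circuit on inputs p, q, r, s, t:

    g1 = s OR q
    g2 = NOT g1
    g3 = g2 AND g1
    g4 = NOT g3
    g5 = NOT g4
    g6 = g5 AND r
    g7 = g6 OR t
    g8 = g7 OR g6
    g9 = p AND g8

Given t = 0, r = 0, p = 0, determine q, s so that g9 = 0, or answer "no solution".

g9 = p AND g8 must be 0, so at least one of p, g8 is 0.
Check with t = 0, r = 0, p = 0 and q=0, s=0:
g1 = s OR q = 0 OR 0 = 0
g2 = NOT g1 = NOT 0 = 1
g3 = g2 AND g1 = 1 AND 0 = 0
g4 = NOT g3 = NOT 0 = 1
g5 = NOT g4 = NOT 1 = 0
g6 = g5 AND r = 0 AND 0 = 0
g7 = g6 OR t = 0 OR 0 = 0
g8 = g7 OR g6 = 0 OR 0 = 0
g9 = p AND g8 = 0 AND 0 = 0
So g9 = 0.

q=0, s=0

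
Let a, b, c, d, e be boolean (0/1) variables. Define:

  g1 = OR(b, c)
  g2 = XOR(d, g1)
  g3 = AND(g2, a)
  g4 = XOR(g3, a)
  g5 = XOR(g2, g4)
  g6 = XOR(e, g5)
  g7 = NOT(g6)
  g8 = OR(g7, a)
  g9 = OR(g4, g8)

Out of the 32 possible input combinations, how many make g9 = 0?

8

g9 = OR(g4, g8) must be 0, so both g4 = 0 and g8 = 0.
Enumerating the 32 input combinations, 8 give g9 = 0 and 24 give g9 = 1.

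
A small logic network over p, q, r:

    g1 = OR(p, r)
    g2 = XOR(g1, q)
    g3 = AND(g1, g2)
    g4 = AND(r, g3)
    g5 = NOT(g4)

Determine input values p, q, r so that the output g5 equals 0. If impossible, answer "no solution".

g5 = NOT(g4) must be 0, so g4 = 1.
g4 = AND(r, g3) must be 1, so both r = 1 and g3 = 1.
g3 = AND(g1, g2) must be 1, so both g1 = 1 and g2 = 1.
Check with p=0, q=0, r=1:
g1 = OR(p, r) = OR(0, 1) = 1
g2 = XOR(g1, q) = XOR(1, 0) = 1
g3 = AND(g1, g2) = AND(1, 1) = 1
g4 = AND(r, g3) = AND(1, 1) = 1
g5 = NOT(g4) = NOT 1 = 0
So g5 = 0 as required.

p=0, q=0, r=1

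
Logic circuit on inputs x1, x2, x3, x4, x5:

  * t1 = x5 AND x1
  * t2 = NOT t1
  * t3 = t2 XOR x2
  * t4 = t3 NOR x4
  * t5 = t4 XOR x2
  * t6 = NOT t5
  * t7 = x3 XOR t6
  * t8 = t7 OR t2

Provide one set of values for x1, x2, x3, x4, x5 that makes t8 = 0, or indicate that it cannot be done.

t8 = t7 OR t2 must be 0, so both t7 = 0 and t2 = 0.
t7 = x3 XOR t6 must be 0, so x3 and t6 are equal.
Check with x1=1, x2=0, x3=0, x4=0, x5=1:
t1 = x5 AND x1 = 1 AND 1 = 1
t2 = NOT t1 = NOT 1 = 0
t3 = t2 XOR x2 = 0 XOR 0 = 0
t4 = t3 NOR x4 = 0 NOR 0 = 1
t5 = t4 XOR x2 = 1 XOR 0 = 1
t6 = NOT t5 = NOT 1 = 0
t7 = x3 XOR t6 = 0 XOR 0 = 0
t8 = t7 OR t2 = 0 OR 0 = 0
So t8 = 0 as required.

x1=1, x2=0, x3=0, x4=0, x5=1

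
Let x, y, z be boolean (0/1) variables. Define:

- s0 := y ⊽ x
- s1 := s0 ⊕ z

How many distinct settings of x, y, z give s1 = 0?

4

s1 = s0 ⊕ z must be 0, so s0 and z are equal.
Satisfying assignments:
  x=0, y=0, z=1
  x=0, y=1, z=0
  x=1, y=0, z=0
  x=1, y=1, z=0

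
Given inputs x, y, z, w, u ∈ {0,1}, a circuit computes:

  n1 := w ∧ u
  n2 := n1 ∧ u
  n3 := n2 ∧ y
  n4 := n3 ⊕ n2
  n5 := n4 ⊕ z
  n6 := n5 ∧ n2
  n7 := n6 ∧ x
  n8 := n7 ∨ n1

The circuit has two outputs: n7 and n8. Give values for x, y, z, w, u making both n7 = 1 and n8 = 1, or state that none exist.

x=1, y=0, z=0, w=1, u=1

Check with x=1, y=0, z=0, w=1, u=1:
n1 = w ∧ u = 1 ∧ 1 = 1
n2 = n1 ∧ u = 1 ∧ 1 = 1
n3 = n2 ∧ y = 1 ∧ 0 = 0
n4 = n3 ⊕ n2 = 0 ⊕ 1 = 1
n5 = n4 ⊕ z = 1 ⊕ 0 = 1
n6 = n5 ∧ n2 = 1 ∧ 1 = 1
n7 = n6 ∧ x = 1 ∧ 1 = 1
n8 = n7 ∨ n1 = 1 ∨ 1 = 1
So n7 = 1 and n8 = 1.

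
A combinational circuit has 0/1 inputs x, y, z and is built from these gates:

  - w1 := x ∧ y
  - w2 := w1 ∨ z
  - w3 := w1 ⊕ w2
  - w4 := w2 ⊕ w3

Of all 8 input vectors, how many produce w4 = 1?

w4 = w2 ⊕ w3 must be 1, so w2 and w3 differ.
Satisfying assignments:
  x=1, y=1, z=0
  x=1, y=1, z=1

2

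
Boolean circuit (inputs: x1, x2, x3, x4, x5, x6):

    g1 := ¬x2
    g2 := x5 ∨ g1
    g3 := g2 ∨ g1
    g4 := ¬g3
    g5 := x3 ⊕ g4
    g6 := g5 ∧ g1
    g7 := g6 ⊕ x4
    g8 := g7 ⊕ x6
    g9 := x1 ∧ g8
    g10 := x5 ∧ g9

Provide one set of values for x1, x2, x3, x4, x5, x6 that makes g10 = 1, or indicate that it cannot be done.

g10 = x5 ∧ g9 must be 1, so both x5 = 1 and g9 = 1.
g9 = x1 ∧ g8 must be 1, so both x1 = 1 and g8 = 1.
Check with x1=1, x2=0, x3=0, x4=0, x5=1, x6=1:
g1 = ¬x2 = ¬0 = 1
g2 = x5 ∨ g1 = 1 ∨ 1 = 1
g3 = g2 ∨ g1 = 1 ∨ 1 = 1
g4 = ¬g3 = ¬1 = 0
g5 = x3 ⊕ g4 = 0 ⊕ 0 = 0
g6 = g5 ∧ g1 = 0 ∧ 1 = 0
g7 = g6 ⊕ x4 = 0 ⊕ 0 = 0
g8 = g7 ⊕ x6 = 0 ⊕ 1 = 1
g9 = x1 ∧ g8 = 1 ∧ 1 = 1
g10 = x5 ∧ g9 = 1 ∧ 1 = 1
So g10 = 1 as required.

x1=1, x2=0, x3=0, x4=0, x5=1, x6=1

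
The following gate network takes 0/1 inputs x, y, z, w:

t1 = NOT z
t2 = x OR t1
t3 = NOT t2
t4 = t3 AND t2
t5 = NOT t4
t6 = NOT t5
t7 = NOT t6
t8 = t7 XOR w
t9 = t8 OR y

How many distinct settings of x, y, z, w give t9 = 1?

t9 = t8 OR y must be 1, so at least one of t8, y is 1.
Enumerating the 16 input combinations, 12 give t9 = 1 and 4 give t9 = 0.

12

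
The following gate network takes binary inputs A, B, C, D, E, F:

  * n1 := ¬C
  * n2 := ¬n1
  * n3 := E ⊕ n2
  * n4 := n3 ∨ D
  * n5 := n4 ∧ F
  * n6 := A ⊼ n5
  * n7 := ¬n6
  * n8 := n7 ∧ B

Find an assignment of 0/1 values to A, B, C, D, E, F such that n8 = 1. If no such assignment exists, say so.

A=1 B=1 C=1 D=0 E=0 F=1

Check with A=1 B=1 C=1 D=0 E=0 F=1:
n1 = ¬C = ¬1 = 0
n2 = ¬n1 = ¬0 = 1
n3 = E ⊕ n2 = 0 ⊕ 1 = 1
n4 = n3 ∨ D = 1 ∨ 0 = 1
n5 = n4 ∧ F = 1 ∧ 1 = 1
n6 = A ⊼ n5 = 1 ⊼ 1 = 0
n7 = ¬n6 = ¬0 = 1
n8 = n7 ∧ B = 1 ∧ 1 = 1
So n8 = 1 as required.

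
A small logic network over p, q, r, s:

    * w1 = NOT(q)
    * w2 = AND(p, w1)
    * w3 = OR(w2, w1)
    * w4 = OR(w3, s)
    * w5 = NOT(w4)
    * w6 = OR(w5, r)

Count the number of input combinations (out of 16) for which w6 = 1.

w6 = OR(w5, r) must be 1, so at least one of w5, r is 1.
Enumerating the 16 input combinations, 10 give w6 = 1 and 6 give w6 = 0.

10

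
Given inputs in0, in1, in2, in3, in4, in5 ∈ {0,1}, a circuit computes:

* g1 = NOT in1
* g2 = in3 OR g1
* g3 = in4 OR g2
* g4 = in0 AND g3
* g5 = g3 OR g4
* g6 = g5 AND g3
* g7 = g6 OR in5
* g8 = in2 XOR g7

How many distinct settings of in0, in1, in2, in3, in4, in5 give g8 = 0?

32

g8 = in2 XOR g7 must be 0, so in2 and g7 are equal.
Enumerating the 64 input combinations, 32 give g8 = 0 and 32 give g8 = 1.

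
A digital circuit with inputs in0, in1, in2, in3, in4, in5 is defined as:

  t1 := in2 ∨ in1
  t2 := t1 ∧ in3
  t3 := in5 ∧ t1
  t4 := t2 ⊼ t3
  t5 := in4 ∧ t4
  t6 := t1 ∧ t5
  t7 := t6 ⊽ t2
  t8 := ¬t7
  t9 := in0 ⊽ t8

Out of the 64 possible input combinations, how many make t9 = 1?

14

t9 = in0 ⊽ t8 must be 1, so both in0 = 0 and t8 = 0.
Enumerating the 64 input combinations, 14 give t9 = 1 and 50 give t9 = 0.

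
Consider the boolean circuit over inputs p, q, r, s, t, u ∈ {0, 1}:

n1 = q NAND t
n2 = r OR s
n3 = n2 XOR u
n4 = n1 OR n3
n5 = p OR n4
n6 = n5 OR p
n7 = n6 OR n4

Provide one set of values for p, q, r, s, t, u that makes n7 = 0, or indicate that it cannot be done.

Check with p=0, q=1, r=1, s=1, t=1, u=1:
n1 = q NAND t = 1 NAND 1 = 0
n2 = r OR s = 1 OR 1 = 1
n3 = n2 XOR u = 1 XOR 1 = 0
n4 = n1 OR n3 = 0 OR 0 = 0
n5 = p OR n4 = 0 OR 0 = 0
n6 = n5 OR p = 0 OR 0 = 0
n7 = n6 OR n4 = 0 OR 0 = 0
So n7 = 0 as required.

p=0, q=1, r=1, s=1, t=1, u=1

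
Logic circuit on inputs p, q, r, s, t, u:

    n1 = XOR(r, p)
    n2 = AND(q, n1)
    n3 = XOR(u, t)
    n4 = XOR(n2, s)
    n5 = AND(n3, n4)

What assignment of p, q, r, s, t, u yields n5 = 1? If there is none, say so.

Check with p=1, q=0, r=0, s=1, t=1, u=0:
n1 = XOR(r, p) = XOR(0, 1) = 1
n2 = AND(q, n1) = AND(0, 1) = 0
n3 = XOR(u, t) = XOR(0, 1) = 1
n4 = XOR(n2, s) = XOR(0, 1) = 1
n5 = AND(n3, n4) = AND(1, 1) = 1
So n5 = 1 as required.

p=1, q=0, r=0, s=1, t=1, u=0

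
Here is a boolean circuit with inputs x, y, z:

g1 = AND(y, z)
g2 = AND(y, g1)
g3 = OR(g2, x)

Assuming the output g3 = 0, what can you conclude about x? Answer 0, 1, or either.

0

g3 = OR(g2, x) must be 0, so both g2 = 0 and x = 0.
g2 = AND(y, g1) must be 0, so at least one of y, g1 is 0.
Every assignment with g3 = 0 has x = 0; there are 3 such assignment(s).
  x=0, y=0, z=0
  x=0, y=0, z=1
  x=0, y=1, z=0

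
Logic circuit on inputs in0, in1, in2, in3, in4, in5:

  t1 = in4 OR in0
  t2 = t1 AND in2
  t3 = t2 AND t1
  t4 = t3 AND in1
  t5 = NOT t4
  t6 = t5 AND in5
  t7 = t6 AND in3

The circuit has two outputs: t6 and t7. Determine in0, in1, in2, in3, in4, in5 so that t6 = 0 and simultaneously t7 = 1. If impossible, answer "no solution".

no solution exists

Across all 64 input combinations, none give both t6 = 0 and t7 = 1.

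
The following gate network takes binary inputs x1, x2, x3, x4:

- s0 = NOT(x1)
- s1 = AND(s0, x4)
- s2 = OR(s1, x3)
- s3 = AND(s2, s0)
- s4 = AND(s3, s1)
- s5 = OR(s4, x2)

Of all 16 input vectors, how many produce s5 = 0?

6

s5 = OR(s4, x2) must be 0, so both s4 = 0 and x2 = 0.
s4 = AND(s3, s1) must be 0, so at least one of s3, s1 is 0.
Satisfying assignments:
  x1=0, x2=0, x3=0, x4=0
  x1=0, x2=0, x3=1, x4=0
  x1=1, x2=0, x3=0, x4=0
  x1=1, x2=0, x3=0, x4=1
  x1=1, x2=0, x3=1, x4=0
  x1=1, x2=0, x3=1, x4=1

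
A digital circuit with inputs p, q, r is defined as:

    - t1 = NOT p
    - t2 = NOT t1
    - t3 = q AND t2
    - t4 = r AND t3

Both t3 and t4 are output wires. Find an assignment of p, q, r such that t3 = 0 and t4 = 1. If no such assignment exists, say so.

no solution exists

Across all 8 input combinations, none give both t3 = 0 and t4 = 1.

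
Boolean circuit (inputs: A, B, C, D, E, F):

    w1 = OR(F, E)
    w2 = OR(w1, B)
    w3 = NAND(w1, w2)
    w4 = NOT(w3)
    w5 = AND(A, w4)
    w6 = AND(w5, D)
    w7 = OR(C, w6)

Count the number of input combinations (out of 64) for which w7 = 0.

26

w7 = OR(C, w6) must be 0, so both C = 0 and w6 = 0.
Enumerating the 64 input combinations, 26 give w7 = 0 and 38 give w7 = 1.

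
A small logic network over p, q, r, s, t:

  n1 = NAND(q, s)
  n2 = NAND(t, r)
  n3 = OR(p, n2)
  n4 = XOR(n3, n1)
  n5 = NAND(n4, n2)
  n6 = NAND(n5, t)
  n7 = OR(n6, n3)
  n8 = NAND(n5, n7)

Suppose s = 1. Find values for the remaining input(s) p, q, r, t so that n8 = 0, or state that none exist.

p=0, q=0, r=1, t=0

n8 = NAND(n5, n7) must be 0, so both n5 = 1 and n7 = 1.
Check with s = 1 and p=0, q=0, r=1, t=0:
n1 = NAND(q, s) = NAND(0, 1) = 1
n2 = NAND(t, r) = NAND(0, 1) = 1
n3 = OR(p, n2) = OR(0, 1) = 1
n4 = XOR(n3, n1) = XOR(1, 1) = 0
n5 = NAND(n4, n2) = NAND(0, 1) = 1
n6 = NAND(n5, t) = NAND(1, 0) = 1
n7 = OR(n6, n3) = OR(1, 1) = 1
n8 = NAND(n5, n7) = NAND(1, 1) = 0
So n8 = 0.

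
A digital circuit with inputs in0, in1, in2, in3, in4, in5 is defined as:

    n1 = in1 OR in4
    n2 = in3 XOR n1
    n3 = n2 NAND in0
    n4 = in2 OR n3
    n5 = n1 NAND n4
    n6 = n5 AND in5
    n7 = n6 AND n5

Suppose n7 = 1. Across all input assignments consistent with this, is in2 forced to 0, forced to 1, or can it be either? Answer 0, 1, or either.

either

Both values of in2 occur among assignments with n7 = 1:
  in2=0: in0=0, in1=0, in2=0, in3=0, in4=0, in5=1
  in2=1: in0=0, in1=0, in2=1, in3=0, in4=0, in5=1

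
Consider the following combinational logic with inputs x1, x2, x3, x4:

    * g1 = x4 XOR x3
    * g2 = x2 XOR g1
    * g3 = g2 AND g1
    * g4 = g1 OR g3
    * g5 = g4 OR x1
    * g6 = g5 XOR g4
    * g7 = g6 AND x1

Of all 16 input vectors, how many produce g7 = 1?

g7 = g6 AND x1 must be 1, so both g6 = 1 and x1 = 1.
g6 = g5 XOR g4 must be 1, so g5 and g4 differ.
Satisfying assignments:
  x1=1, x2=0, x3=0, x4=0
  x1=1, x2=0, x3=1, x4=1
  x1=1, x2=1, x3=0, x4=0
  x1=1, x2=1, x3=1, x4=1

4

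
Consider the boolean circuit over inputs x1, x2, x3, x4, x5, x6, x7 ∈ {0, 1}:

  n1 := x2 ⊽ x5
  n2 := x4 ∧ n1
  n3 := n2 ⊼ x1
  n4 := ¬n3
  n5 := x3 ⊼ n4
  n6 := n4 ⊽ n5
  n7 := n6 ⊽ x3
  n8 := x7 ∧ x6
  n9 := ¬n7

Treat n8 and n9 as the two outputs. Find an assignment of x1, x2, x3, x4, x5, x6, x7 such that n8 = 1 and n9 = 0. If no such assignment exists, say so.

Check with x1=0, x2=1, x3=0, x4=0, x5=1, x6=1, x7=1:
n1 = x2 ⊽ x5 = 1 ⊽ 1 = 0
n2 = x4 ∧ n1 = 0 ∧ 0 = 0
n3 = n2 ⊼ x1 = 0 ⊼ 0 = 1
n4 = ¬n3 = ¬1 = 0
n5 = x3 ⊼ n4 = 0 ⊼ 0 = 1
n6 = n4 ⊽ n5 = 0 ⊽ 1 = 0
n7 = n6 ⊽ x3 = 0 ⊽ 0 = 1
n8 = x7 ∧ x6 = 1 ∧ 1 = 1
n9 = ¬n7 = ¬1 = 0
So n8 = 1 and n9 = 0.

x1=0, x2=1, x3=0, x4=0, x5=1, x6=1, x7=1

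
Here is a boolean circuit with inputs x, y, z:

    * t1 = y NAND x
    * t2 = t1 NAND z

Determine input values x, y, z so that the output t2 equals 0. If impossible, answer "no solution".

x=0, y=1, z=1

t2 = t1 NAND z must be 0, so both t1 = 1 and z = 1.
Check with x=0, y=1, z=1:
t1 = y NAND x = 1 NAND 0 = 1
t2 = t1 NAND z = 1 NAND 1 = 0
So t2 = 0 as required.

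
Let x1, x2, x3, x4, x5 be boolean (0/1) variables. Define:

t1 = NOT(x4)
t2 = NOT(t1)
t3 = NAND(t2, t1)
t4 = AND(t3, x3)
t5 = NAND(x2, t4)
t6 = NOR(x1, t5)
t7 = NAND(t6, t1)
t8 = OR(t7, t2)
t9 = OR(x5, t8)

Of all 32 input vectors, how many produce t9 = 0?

1

t9 = OR(x5, t8) must be 0, so both x5 = 0 and t8 = 0.
t8 = OR(t7, t2) must be 0, so both t7 = 0 and t2 = 0.
Satisfying assignments:
  x1=0, x2=1, x3=1, x4=0, x5=0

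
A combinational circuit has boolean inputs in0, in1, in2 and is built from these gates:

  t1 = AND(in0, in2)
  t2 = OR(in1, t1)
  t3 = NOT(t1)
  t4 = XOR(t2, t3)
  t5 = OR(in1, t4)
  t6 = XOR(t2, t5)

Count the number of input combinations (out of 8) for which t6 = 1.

t6 = XOR(t2, t5) must be 1, so t2 and t5 differ.
Satisfying assignments:
  in0=0, in1=0, in2=0
  in0=0, in1=0, in2=1
  in0=1, in1=0, in2=0

3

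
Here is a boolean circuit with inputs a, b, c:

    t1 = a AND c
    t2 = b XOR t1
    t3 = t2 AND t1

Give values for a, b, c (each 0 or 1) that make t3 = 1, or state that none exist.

a=1, b=0, c=1

Check with a=1, b=0, c=1:
t1 = a AND c = 1 AND 1 = 1
t2 = b XOR t1 = 0 XOR 1 = 1
t3 = t2 AND t1 = 1 AND 1 = 1
So t3 = 1 as required.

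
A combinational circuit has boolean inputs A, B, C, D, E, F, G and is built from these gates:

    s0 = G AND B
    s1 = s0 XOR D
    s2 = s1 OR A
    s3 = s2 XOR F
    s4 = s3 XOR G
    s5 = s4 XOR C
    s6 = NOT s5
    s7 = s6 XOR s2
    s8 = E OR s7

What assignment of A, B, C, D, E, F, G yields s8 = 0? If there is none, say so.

Check with A=1 B=0 C=1 D=1 E=0 F=1 G=1:
s0 = G AND B = 1 AND 0 = 0
s1 = s0 XOR D = 0 XOR 1 = 1
s2 = s1 OR A = 1 OR 1 = 1
s3 = s2 XOR F = 1 XOR 1 = 0
s4 = s3 XOR G = 0 XOR 1 = 1
s5 = s4 XOR C = 1 XOR 1 = 0
s6 = NOT s5 = NOT 0 = 1
s7 = s6 XOR s2 = 1 XOR 1 = 0
s8 = E OR s7 = 0 OR 0 = 0
So s8 = 0 as required.

A=1 B=0 C=1 D=1 E=0 F=1 G=1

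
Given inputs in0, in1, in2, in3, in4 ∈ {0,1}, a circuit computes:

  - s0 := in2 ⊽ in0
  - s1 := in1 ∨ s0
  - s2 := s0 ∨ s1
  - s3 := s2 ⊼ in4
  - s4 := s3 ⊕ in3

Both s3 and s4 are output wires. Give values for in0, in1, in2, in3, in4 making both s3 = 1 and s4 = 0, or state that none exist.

in0=1 in1=1 in2=0 in3=1 in4=0

Check with in0=1 in1=1 in2=0 in3=1 in4=0:
s0 = in2 ⊽ in0 = 0 ⊽ 1 = 0
s1 = in1 ∨ s0 = 1 ∨ 0 = 1
s2 = s0 ∨ s1 = 0 ∨ 1 = 1
s3 = s2 ⊼ in4 = 1 ⊼ 0 = 1
s4 = s3 ⊕ in3 = 1 ⊕ 1 = 0
So s3 = 1 and s4 = 0.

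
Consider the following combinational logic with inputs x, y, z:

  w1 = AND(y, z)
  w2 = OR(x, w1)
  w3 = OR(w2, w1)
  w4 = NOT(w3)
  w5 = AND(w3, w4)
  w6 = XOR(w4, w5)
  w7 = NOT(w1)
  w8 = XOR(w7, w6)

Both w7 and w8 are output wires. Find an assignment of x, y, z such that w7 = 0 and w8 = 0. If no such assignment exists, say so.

Check with x=1 y=1 z=1:
w1 = AND(y, z) = AND(1, 1) = 1
w2 = OR(x, w1) = OR(1, 1) = 1
w3 = OR(w2, w1) = OR(1, 1) = 1
w4 = NOT(w3) = NOT 1 = 0
w5 = AND(w3, w4) = AND(1, 0) = 0
w6 = XOR(w4, w5) = XOR(0, 0) = 0
w7 = NOT(w1) = NOT 1 = 0
w8 = XOR(w7, w6) = XOR(0, 0) = 0
So w7 = 0 and w8 = 0.

x=1 y=1 z=1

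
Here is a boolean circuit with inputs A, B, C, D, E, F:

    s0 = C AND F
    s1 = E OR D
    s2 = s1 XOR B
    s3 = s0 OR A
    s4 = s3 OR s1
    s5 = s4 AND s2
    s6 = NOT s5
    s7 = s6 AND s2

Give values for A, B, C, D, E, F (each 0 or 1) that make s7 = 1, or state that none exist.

A=0 B=1 C=0 D=0 E=0 F=0

s7 = s6 AND s2 must be 1, so both s6 = 1 and s2 = 1.
s6 = NOT s5 must be 1, so s5 = 0.
Check with A=0 B=1 C=0 D=0 E=0 F=0:
s0 = C AND F = 0 AND 0 = 0
s1 = E OR D = 0 OR 0 = 0
s2 = s1 XOR B = 0 XOR 1 = 1
s3 = s0 OR A = 0 OR 0 = 0
s4 = s3 OR s1 = 0 OR 0 = 0
s5 = s4 AND s2 = 0 AND 1 = 0
s6 = NOT s5 = NOT 0 = 1
s7 = s6 AND s2 = 1 AND 1 = 1
So s7 = 1 as required.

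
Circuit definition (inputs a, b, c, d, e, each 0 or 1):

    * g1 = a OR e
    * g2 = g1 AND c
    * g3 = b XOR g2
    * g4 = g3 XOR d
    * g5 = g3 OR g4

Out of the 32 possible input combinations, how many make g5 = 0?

g5 = g3 OR g4 must be 0, so both g3 = 0 and g4 = 0.
g3 = b XOR g2 must be 0, so b and g2 are equal.
g4 = g3 XOR d must be 0, so g3 and d are equal.
Enumerating the 32 input combinations, 8 give g5 = 0 and 24 give g5 = 1.

8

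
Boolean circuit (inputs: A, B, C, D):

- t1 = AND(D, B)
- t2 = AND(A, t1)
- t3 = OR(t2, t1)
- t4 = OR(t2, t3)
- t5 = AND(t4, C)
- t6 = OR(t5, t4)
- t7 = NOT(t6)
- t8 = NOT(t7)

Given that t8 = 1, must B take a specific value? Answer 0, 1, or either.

t8 = NOT(t7) must be 1, so t7 = 0.
Every assignment with t8 = 1 has B = 1; there are 4 such assignment(s).
  A=0, B=1, C=0, D=1
  A=0, B=1, C=1, D=1
  A=1, B=1, C=0, D=1
  A=1, B=1, C=1, D=1

1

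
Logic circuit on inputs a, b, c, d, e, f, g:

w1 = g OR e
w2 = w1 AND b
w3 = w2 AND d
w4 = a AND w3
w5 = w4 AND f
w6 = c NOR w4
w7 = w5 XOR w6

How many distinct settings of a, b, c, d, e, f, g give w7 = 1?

64

w7 = w5 XOR w6 must be 1, so w5 and w6 differ.
Enumerating the 128 input combinations, 64 give w7 = 1 and 64 give w7 = 0.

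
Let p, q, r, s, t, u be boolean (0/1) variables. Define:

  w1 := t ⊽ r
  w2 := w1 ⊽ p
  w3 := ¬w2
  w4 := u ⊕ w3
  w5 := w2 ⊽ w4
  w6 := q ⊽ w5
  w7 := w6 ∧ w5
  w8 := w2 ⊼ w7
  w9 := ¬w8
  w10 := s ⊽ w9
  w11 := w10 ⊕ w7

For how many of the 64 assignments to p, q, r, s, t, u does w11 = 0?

32

w11 = w10 ⊕ w7 must be 0, so w10 and w7 are equal.
Enumerating the 64 input combinations, 32 give w11 = 0 and 32 give w11 = 1.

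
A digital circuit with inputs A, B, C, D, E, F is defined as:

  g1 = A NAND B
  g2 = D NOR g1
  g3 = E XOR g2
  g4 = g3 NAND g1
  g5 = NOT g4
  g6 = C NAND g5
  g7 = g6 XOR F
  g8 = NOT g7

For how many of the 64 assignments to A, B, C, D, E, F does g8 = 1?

g8 = NOT g7 must be 1, so g7 = 0.
g7 = g6 XOR F must be 0, so g6 and F are equal.
Enumerating the 64 input combinations, 32 give g8 = 1 and 32 give g8 = 0.

32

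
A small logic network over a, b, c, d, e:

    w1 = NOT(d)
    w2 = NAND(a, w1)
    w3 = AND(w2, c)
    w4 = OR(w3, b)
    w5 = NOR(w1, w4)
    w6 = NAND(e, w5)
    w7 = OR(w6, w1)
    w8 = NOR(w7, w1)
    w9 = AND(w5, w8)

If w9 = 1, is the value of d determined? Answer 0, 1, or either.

w9 = AND(w5, w8) must be 1, so both w5 = 1 and w8 = 1.
Every assignment with w9 = 1 has d = 1; there are 2 such assignment(s).
  a=0, b=0, c=0, d=1, e=1
  a=1, b=0, c=0, d=1, e=1

1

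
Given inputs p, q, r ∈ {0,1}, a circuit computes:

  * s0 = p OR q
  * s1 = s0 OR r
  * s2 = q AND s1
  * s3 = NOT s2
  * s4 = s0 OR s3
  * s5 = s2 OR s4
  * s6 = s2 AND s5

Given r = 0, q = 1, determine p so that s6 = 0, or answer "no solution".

With r = 0, q = 1 fixed, none of the 2 settings of p give s6 = 0.
For example, with p=0:
s0 = p OR q = 0 OR 1 = 1
s1 = s0 OR r = 1 OR 0 = 1
s2 = q AND s1 = 1 AND 1 = 1
s3 = NOT s2 = NOT 1 = 0
s4 = s0 OR s3 = 1 OR 0 = 1
s5 = s2 OR s4 = 1 OR 1 = 1
s6 = s2 AND s5 = 1 AND 1 = 1
giving s6 = 1 ≠ 0.

no solution exists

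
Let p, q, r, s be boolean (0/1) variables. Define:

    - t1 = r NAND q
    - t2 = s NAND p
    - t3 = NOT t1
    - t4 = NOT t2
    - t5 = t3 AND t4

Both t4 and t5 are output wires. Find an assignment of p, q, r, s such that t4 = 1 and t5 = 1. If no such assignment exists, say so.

Check with p=1, q=1, r=1, s=1:
t1 = r NAND q = 1 NAND 1 = 0
t2 = s NAND p = 1 NAND 1 = 0
t3 = NOT t1 = NOT 0 = 1
t4 = NOT t2 = NOT 0 = 1
t5 = t3 AND t4 = 1 AND 1 = 1
So t4 = 1 and t5 = 1.

p=1, q=1, r=1, s=1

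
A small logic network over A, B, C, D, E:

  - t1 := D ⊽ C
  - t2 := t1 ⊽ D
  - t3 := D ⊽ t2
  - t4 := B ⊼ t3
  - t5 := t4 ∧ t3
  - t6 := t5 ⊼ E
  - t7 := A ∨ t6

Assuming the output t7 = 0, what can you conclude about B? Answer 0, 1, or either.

t7 = A ∨ t6 must be 0, so both A = 0 and t6 = 0.
t6 = t5 ⊼ E must be 0, so both t5 = 1 and E = 1.
Every assignment with t7 = 0 has B = 0; there are 1 such assignment(s).
  A=0, B=0, C=0, D=0, E=1

0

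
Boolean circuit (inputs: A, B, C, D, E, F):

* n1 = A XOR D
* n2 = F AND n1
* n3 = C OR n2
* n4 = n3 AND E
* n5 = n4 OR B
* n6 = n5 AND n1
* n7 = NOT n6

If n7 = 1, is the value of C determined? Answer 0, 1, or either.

Both values of C occur among assignments with n7 = 1:
  C=0: A=0, B=0, C=0, D=0, E=0, F=0
  C=1: A=0, B=0, C=1, D=0, E=0, F=0

either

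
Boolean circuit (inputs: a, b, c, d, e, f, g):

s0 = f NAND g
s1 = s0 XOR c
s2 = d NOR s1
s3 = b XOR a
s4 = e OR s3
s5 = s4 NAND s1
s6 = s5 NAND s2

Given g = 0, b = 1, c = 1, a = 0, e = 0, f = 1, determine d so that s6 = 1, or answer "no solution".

Check with g = 0, b = 1, c = 1, a = 0, e = 0, f = 1 and d=1:
s0 = f NAND g = 1 NAND 0 = 1
s1 = s0 XOR c = 1 XOR 1 = 0
s2 = d NOR s1 = 1 NOR 0 = 0
s3 = b XOR a = 1 XOR 0 = 1
s4 = e OR s3 = 0 OR 1 = 1
s5 = s4 NAND s1 = 1 NAND 0 = 1
s6 = s5 NAND s2 = 1 NAND 0 = 1
So s6 = 1.

d=1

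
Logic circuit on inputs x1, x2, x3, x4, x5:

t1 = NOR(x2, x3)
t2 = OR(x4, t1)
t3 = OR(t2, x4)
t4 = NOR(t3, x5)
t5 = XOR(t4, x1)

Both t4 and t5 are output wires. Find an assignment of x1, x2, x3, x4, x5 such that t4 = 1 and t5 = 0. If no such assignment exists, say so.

Check with x1=1, x2=1, x3=1, x4=0, x5=0:
t1 = NOR(x2, x3) = NOR(1, 1) = 0
t2 = OR(x4, t1) = OR(0, 0) = 0
t3 = OR(t2, x4) = OR(0, 0) = 0
t4 = NOR(t3, x5) = NOR(0, 0) = 1
t5 = XOR(t4, x1) = XOR(1, 1) = 0
So t4 = 1 and t5 = 0.

x1=1, x2=1, x3=1, x4=0, x5=0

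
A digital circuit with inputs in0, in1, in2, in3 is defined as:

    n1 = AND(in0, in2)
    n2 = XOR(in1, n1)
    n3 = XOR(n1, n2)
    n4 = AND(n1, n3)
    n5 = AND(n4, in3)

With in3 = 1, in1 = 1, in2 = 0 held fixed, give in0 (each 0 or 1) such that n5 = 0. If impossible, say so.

n5 = AND(n4, in3) must be 0, so at least one of n4, in3 is 0.
Check with in3 = 1, in1 = 1, in2 = 0 and in0=0:
n1 = AND(in0, in2) = AND(0, 0) = 0
n2 = XOR(in1, n1) = XOR(1, 0) = 1
n3 = XOR(n1, n2) = XOR(0, 1) = 1
n4 = AND(n1, n3) = AND(0, 1) = 0
n5 = AND(n4, in3) = AND(0, 1) = 0
So n5 = 0.

in0=0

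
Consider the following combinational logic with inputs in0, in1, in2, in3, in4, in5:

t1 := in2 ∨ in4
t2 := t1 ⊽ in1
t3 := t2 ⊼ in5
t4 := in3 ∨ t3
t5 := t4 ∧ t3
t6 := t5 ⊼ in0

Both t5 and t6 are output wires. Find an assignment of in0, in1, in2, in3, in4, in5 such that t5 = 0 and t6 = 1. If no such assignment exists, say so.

Check with in0=0, in1=0, in2=0, in3=0, in4=0, in5=1:
t1 = in2 ∨ in4 = 0 ∨ 0 = 0
t2 = t1 ⊽ in1 = 0 ⊽ 0 = 1
t3 = t2 ⊼ in5 = 1 ⊼ 1 = 0
t4 = in3 ∨ t3 = 0 ∨ 0 = 0
t5 = t4 ∧ t3 = 0 ∧ 0 = 0
t6 = t5 ⊼ in0 = 0 ⊼ 0 = 1
So t5 = 0 and t6 = 1.

in0=0, in1=0, in2=0, in3=0, in4=0, in5=1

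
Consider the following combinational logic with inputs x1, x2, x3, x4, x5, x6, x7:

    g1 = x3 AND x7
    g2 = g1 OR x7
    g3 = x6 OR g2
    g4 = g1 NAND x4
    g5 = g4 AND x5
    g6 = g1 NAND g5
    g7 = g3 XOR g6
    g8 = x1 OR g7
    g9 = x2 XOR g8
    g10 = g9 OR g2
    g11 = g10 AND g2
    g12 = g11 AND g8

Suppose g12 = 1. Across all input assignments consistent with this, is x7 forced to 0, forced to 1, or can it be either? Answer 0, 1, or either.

1

g12 = g11 AND g8 must be 1, so both g11 = 1 and g8 = 1.
g11 = g10 AND g2 must be 1, so both g10 = 1 and g2 = 1.
g8 = x1 OR g7 must be 1, so at least one of x1, g7 is 1.
Every assignment with g12 = 1 has x7 = 1; there are 36 such assignment(s).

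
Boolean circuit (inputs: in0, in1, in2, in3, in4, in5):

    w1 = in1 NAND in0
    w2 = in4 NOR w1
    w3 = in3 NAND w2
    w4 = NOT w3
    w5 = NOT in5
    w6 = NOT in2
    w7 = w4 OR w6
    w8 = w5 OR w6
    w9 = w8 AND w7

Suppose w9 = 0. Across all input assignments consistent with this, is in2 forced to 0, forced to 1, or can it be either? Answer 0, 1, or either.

w9 = w8 AND w7 must be 0, so at least one of w8, w7 is 0.
Every assignment with w9 = 0 has in2 = 1; there are 31 such assignment(s).

1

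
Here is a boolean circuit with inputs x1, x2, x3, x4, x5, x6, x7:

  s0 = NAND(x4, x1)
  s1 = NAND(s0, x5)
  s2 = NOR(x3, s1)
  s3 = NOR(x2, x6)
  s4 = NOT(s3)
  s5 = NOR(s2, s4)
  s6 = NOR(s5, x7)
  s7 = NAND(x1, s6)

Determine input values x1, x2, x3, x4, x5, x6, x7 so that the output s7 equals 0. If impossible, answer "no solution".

x1=1, x2=0, x3=0, x4=0, x5=0, x6=1, x7=0

Check with x1=1, x2=0, x3=0, x4=0, x5=0, x6=1, x7=0:
s0 = NAND(x4, x1) = NAND(0, 1) = 1
s1 = NAND(s0, x5) = NAND(1, 0) = 1
s2 = NOR(x3, s1) = NOR(0, 1) = 0
s3 = NOR(x2, x6) = NOR(0, 1) = 0
s4 = NOT(s3) = NOT 0 = 1
s5 = NOR(s2, s4) = NOR(0, 1) = 0
s6 = NOR(s5, x7) = NOR(0, 0) = 1
s7 = NAND(x1, s6) = NAND(1, 1) = 0
So s7 = 0 as required.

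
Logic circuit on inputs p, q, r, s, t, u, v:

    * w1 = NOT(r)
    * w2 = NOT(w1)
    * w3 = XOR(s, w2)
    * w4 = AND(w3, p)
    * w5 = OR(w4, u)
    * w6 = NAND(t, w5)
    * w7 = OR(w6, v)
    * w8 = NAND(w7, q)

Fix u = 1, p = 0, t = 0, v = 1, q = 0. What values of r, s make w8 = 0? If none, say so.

With u = 1, p = 0, t = 0, v = 1, q = 0 fixed, none of the 4 settings of r, s give w8 = 0.
For example, with r=0, s=1:
w1 = NOT(r) = NOT 0 = 1
w2 = NOT(w1) = NOT 1 = 0
w3 = XOR(s, w2) = XOR(1, 0) = 1
w4 = AND(w3, p) = AND(1, 0) = 0
w5 = OR(w4, u) = OR(0, 1) = 1
w6 = NAND(t, w5) = NAND(0, 1) = 1
w7 = OR(w6, v) = OR(1, 1) = 1
w8 = NAND(w7, q) = NAND(1, 0) = 1
giving w8 = 1 ≠ 0.

no solution exists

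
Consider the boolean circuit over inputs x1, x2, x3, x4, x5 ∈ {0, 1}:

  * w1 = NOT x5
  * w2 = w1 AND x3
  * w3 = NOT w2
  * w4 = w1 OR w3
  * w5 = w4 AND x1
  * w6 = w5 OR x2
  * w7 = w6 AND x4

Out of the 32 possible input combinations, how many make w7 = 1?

12

w7 = w6 AND x4 must be 1, so both w6 = 1 and x4 = 1.
Enumerating the 32 input combinations, 12 give w7 = 1 and 20 give w7 = 0.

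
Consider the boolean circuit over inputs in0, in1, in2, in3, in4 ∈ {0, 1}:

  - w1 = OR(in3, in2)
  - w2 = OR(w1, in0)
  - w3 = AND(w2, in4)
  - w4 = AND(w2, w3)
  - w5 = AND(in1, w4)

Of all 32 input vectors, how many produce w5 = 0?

w5 = AND(in1, w4) must be 0, so at least one of in1, w4 is 0.
Enumerating the 32 input combinations, 25 give w5 = 0 and 7 give w5 = 1.

25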